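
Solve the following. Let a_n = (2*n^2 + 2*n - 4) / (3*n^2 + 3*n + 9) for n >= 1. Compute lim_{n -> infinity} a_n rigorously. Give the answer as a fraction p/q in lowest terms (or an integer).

Divide numerator and denominator by n^2, the highest power:
numerator / n^2 = 2 + 2/n - 4/n^2
denominator / n^2 = 3 + 3/n + 9/n^2
As n -> infinity, all terms of the form c/n^k (k >= 1) tend to 0.
So numerator / n^2 -> 2 and denominator / n^2 -> 3.
Therefore lim a_n = 2/3.

2/3


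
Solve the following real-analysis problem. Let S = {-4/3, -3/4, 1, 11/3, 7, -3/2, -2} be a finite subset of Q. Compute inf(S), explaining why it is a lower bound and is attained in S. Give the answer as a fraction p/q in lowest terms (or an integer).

S is finite, so inf(S) = min(S).
Sorted increasing:
-2, -3/2, -4/3, -3/4, 1, 11/3, 7
The extremum is -2.
For every x in S, x >= -2. And -2 is in S, so it is attained.
Therefore inf(S) = -2.

-2


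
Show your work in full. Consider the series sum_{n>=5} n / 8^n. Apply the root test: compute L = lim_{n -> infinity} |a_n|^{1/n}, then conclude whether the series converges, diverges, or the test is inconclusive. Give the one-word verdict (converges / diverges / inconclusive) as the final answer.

Let a_n denote the general term. Form |a_n|^(1/n) and simplify:
|a_n|^(1/n) = n^(1/n)/8
Take the limit as n -> infinity: L = 1/8.
Since L = 1/8 < 1, the root test implies convergence.

converges


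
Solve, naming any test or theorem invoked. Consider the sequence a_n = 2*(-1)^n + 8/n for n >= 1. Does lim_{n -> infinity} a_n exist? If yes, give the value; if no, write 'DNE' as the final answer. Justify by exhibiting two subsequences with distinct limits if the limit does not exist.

Examine the behaviour of a_n along subsequences.
a_{2k} = 2 + 8/(2k) -> 2. a_{2k+1} = -2 + 8/(2k+1) -> -2.
Since these two subsequential limits are 2 and -2, distinct, the full sequence cannot converge (a convergent sequence has all subsequences tending to the same limit). So lim a_n does not exist.

DNE


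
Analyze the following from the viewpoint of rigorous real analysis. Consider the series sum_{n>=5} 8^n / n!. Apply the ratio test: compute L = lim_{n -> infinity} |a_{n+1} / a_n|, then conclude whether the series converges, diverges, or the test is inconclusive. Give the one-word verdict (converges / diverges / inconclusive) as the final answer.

Let a_n denote the general term. Form the ratio a_{n+1}/a_n and simplify:
a_{n+1}/a_n = 8/(n + 1)
Take the limit as n -> infinity: L = 0.
Since L = 0 < 1, the ratio test implies the series converges.

converges


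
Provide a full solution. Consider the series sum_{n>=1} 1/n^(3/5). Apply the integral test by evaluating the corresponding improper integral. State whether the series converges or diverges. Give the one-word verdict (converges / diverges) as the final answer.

Let f(x) = x^(-3/5). Then f is positive, continuous, and decreasing on [1, infinity), so the integral test applies.
Compute the improper integral int_{1}^infinity f(x) dx:
  antiderivative F(x) = 5*x^(2/5)/2.
  As x -> infinity, F(x) -> infinity (since p = 3/5 < 1).
  So the integral diverges. By the integral test, the series diverges.

diverges


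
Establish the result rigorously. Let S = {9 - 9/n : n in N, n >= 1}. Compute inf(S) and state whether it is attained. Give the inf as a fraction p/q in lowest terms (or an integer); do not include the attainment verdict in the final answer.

Analysis:
- Values: 0, 9/2, 6, 27/4, ... strictly increasing.
- Minimum is 0 (n=1); inf = 0 (attained).
- 9 - 9/n -> 9 from below; sup = 9, not attained.
Conclusion: inf(S) = 0, attained in S.

0


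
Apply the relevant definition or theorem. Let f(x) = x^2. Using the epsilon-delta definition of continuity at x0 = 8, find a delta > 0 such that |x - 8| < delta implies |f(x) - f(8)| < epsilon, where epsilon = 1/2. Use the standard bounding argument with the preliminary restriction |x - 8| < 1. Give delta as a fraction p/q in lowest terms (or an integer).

Factor: |x^2 - (8)^2| = |x - 8| * |x + 8|.
Impose |x - 8| < 1 first. Then |x + 8| = |(x - 8) + 2*(8)| <= |x - 8| + 2*|8| < 1 + 16 = 17.
So |x^2 - (8)^2| < delta * 17.
We need delta * 17 <= 1/2, i.e. delta <= 1/2/17 = 1/34.
Since 1/34 < 1, this is tighter than 1; take delta = 1/34.
So delta = 1/34 works.

1/34


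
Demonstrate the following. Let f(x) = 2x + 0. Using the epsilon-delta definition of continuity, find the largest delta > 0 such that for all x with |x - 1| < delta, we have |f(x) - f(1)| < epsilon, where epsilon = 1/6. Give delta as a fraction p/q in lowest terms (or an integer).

We compute f(1) = 2*(1) + 0 = 2.
|f(x) - f(1)| = |2x + 0 - (2)| = |2(x - 1)| = 2|x - 1|.
We need 2|x - 1| < 1/6, i.e. |x - 1| < 1/6 / 2 = 1/12.
So any delta <= 1/12 works. Conversely, if delta > 1/12, then x = 1 + 1/12 satisfies |x - 1| = 1/12 < delta but |f(x) - f(1)| = 2 * 1/12 = 1/6, which is not < 1/6; so no larger delta works.
Hence the largest such delta is 1/12.

1/12


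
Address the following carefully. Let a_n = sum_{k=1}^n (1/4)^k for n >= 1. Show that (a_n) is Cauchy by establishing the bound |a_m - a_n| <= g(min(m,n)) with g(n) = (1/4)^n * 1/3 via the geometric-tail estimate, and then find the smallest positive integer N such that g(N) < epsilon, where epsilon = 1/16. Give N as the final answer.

For m > n >= 1: |a_m - a_n| = sum_{k=n+1}^m (1/4)^k < sum_{k=n+1}^infinity (1/4)^k = (1/4)^(n+1) / (1 - 1/4) = (1/4)^n * (1/4) * (4/3) = (1/4)^n * 1/3.
So g(n) = (1/4)^n / 3. Since g(n) -> 0, (a_n) is Cauchy.
Now solve g(N) < 1/16: (1/4)^N / 3 < 1/16 <=> 4^N > 1 / (3 * 1/16) = 16/3.
Check powers of 4: 4^1 = 4 <= 16/3, 4^2 = 16 > 16/3.
So the smallest such N is 2. Check: g(2) = 1/(3 * 16) = 1/48 < 1/16.

2


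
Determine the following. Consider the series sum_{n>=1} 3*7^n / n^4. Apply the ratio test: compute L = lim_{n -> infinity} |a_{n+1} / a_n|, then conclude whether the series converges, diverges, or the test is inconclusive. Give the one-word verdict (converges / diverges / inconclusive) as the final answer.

Let a_n denote the general term. Form the ratio a_{n+1}/a_n and simplify:
a_{n+1}/a_n = 7*n^4/(n + 1)^4
Take the limit as n -> infinity: L = 7.
Since L = 7 > 1 (or L = infinity), the ratio test implies the series diverges.

diverges


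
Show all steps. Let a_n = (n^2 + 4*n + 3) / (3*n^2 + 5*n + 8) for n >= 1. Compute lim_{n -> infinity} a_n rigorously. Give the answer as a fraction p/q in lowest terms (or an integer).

Divide numerator and denominator by n^2, the highest power:
numerator / n^2 = 1 + 4/n + 3/n^2
denominator / n^2 = 3 + 5/n + 8/n^2
As n -> infinity, all terms of the form c/n^k (k >= 1) tend to 0.
So numerator / n^2 -> 1 and denominator / n^2 -> 3.
Therefore lim a_n = 1/3.

1/3


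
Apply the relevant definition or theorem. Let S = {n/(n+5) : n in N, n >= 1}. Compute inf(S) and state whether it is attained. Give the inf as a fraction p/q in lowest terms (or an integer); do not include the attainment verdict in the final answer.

Analysis:
- Values: 1/6, 2/7, 3/8, 4/9, ... strictly increasing.
- Minimum is 1/6 (n=1); inf = 1/6 (attained).
- n/(n+5) = 1 - 5/(n+5) -> 1 from below as n -> infinity, and never equals 1.
- So sup = 1 (not attained).
Conclusion: inf(S) = 1/6, attained in S.

1/6


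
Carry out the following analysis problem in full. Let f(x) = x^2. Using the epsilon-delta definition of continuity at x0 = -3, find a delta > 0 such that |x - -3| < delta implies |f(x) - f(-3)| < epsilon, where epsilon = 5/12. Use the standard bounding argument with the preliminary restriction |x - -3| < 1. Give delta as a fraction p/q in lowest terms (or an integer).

Factor: |x^2 - (-3)^2| = |x - -3| * |x + -3|.
Impose |x - -3| < 1 first. Then |x + -3| = |(x - -3) + 2*(-3)| <= |x - -3| + 2*|-3| < 1 + 6 = 7.
So |x^2 - (-3)^2| < delta * 7.
We need delta * 7 <= 5/12, i.e. delta <= 5/12/7 = 5/84.
Since 5/84 < 1, this is tighter than 1; take delta = 5/84.
So delta = 5/84 works.

5/84


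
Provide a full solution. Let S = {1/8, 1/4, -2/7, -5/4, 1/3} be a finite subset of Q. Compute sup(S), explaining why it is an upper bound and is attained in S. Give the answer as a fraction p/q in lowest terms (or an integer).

S is finite, so sup(S) = max(S).
Sorted decreasing:
1/3, 1/4, 1/8, -2/7, -5/4
The extremum is 1/3.
For every x in S, x <= 1/3. And 1/3 is in S, so it is attained.
Therefore sup(S) = 1/3.

1/3


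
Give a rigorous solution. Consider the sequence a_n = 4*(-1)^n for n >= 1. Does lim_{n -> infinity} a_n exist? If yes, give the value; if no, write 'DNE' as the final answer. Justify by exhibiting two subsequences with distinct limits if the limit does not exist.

Examine the behaviour of a_n along subsequences.
Even-n subsequence a_{2k} = 4 -> 4. Odd-n subsequence a_{2k+1} = -4 -> -4.
Since these two subsequential limits are 4 and -4, distinct, the full sequence cannot converge (a convergent sequence has all subsequences tending to the same limit). So lim a_n does not exist.

DNE


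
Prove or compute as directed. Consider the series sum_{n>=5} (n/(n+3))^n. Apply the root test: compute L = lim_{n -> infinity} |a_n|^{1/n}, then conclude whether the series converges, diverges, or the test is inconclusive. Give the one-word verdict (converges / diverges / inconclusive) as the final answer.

Let a_n denote the general term. Form |a_n|^(1/n) and simplify:
|a_n|^(1/n) = n/(n + 3)
Take the limit as n -> infinity: L = 1.
Since L = 1, the root test is inconclusive. (In fact a_n = (n/(n+3))^n -> e^(-3) != 0, so the nth-term test shows divergence; but the root test itself gives no conclusion.)

inconclusive


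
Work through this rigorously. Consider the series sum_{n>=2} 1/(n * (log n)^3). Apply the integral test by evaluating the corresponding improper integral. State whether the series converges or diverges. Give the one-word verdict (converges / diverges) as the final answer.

Let f(x) = 1/(x*log(x)^3). Then f is positive, continuous, and decreasing on [2, infinity), so the integral test applies.
Compute the improper integral int_{2}^infinity f(x) dx:
  antiderivative F(x) = -1/(2*log(x)^2).
  F(x) -> 0 as x -> infinity.  int = 0 - F(2) = 1/(2*log(2)^2) < infinity. By the integral test, the series converges.

converges


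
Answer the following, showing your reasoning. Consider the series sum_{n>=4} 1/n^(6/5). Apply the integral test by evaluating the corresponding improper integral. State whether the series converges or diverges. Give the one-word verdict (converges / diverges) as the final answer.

Let f(x) = x^(-6/5). Then f is positive, continuous, and decreasing on [4, infinity), so the integral test applies.
Compute the improper integral int_{4}^infinity f(x) dx:
  antiderivative F(x) = -5/x^(1/5).
  As x -> infinity, F(x) -> 0 (since p = 6/5 > 1).
  So int = F(infinity) - F(4) = 0 - (-5*2^(3/5)/2) = 5*2^(3/5)/2.
  Finite, so by the integral test, the series converges.

converges


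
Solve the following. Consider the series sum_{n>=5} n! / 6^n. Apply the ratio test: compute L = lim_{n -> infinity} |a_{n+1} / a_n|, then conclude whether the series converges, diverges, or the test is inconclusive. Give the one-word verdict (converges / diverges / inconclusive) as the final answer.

Let a_n denote the general term. Form the ratio a_{n+1}/a_n and simplify:
a_{n+1}/a_n = n/6 + 1/6
Take the limit as n -> infinity: L = infinity.
Since L = infinity > 1 (or L = infinity), the ratio test implies the series diverges.

diverges


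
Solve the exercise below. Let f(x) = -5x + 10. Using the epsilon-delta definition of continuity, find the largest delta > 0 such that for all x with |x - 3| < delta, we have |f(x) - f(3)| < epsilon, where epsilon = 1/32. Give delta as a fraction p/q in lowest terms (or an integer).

We compute f(3) = -5*(3) + 10 = -5.
|f(x) - f(3)| = |-5x + 10 - (-5)| = |-5(x - 3)| = 5|x - 3|.
We need 5|x - 3| < 1/32, i.e. |x - 3| < 1/32 / 5 = 1/160.
So any delta <= 1/160 works. Conversely, if delta > 1/160, then x = 3 + 1/160 satisfies |x - 3| = 1/160 < delta but |f(x) - f(3)| = 5 * 1/160 = 1/32, which is not < 1/32; so no larger delta works.
Hence the largest such delta is 1/160.

1/160


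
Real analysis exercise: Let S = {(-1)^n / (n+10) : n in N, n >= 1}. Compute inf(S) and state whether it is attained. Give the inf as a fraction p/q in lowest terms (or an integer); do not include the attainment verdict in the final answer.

Analysis:
- Values: -1/11, 1/12, -1/13, 1/14, -1/15, ...
- Positive terms (even n): 1/(2+10), 1/(4+10), ... decreasing -> max = 1/12 (n=2).
- Negative terms (odd n): -1/(1+10), -1/(3+10), ... increasing -> min = -1/11 (n=1).
- So sup = 1/12 (attained at n=2); inf = -1/11 (attained at n=1).
Conclusion: inf(S) = -1/11, attained in S.

-1/11


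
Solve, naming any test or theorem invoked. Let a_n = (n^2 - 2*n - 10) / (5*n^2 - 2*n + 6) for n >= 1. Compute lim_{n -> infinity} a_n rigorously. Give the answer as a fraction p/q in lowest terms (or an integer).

Divide numerator and denominator by n^2, the highest power:
numerator / n^2 = 1 - 2/n - 10/n^2
denominator / n^2 = 5 - 2/n + 6/n^2
As n -> infinity, all terms of the form c/n^k (k >= 1) tend to 0.
So numerator / n^2 -> 1 and denominator / n^2 -> 5.
Therefore lim a_n = 1/5.

1/5


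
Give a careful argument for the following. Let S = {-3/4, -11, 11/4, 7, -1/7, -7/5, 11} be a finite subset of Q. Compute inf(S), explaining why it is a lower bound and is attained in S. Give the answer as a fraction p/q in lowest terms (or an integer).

S is finite, so inf(S) = min(S).
Sorted increasing:
-11, -7/5, -3/4, -1/7, 11/4, 7, 11
The extremum is -11.
For every x in S, x >= -11. And -11 is in S, so it is attained.
Therefore inf(S) = -11.

-11


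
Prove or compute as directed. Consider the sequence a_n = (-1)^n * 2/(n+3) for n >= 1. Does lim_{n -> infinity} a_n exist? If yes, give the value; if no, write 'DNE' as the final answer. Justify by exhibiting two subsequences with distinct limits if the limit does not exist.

Examine the behaviour of a_n along subsequences.
Even-n subsequence a_{2k} = 2/(2k+3) -> 0. Odd-n subsequence a_{2k+1} = -2/(2k+4) -> 0. Both tend to 0, which suggests the limit is 0; verify directly.
|a_n - 0| = 2/(n+3) < 2/n for every n >= 1.
Given epsilon > 0, choose a positive integer N > 2/epsilon. Then for all n >= N, |a_n| < 2/n <= 2/N < epsilon.
So by the definition of the limit, lim a_n exists and equals 0.

0


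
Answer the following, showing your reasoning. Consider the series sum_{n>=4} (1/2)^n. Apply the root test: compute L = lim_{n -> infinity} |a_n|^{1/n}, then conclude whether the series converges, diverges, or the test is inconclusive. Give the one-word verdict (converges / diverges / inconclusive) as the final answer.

Let a_n denote the general term. Form |a_n|^(1/n) and simplify:
|a_n|^(1/n) = 1/2
Take the limit as n -> infinity: L = 1/2.
Since L = 1/2 < 1, the root test implies convergence.

converges


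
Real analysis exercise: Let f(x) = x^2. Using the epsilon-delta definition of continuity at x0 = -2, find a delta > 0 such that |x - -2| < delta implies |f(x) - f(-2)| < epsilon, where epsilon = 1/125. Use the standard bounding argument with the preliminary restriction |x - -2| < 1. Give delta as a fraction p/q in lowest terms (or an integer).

Factor: |x^2 - (-2)^2| = |x - -2| * |x + -2|.
Impose |x - -2| < 1 first. Then |x + -2| = |(x - -2) + 2*(-2)| <= |x - -2| + 2*|-2| < 1 + 4 = 5.
So |x^2 - (-2)^2| < delta * 5.
We need delta * 5 <= 1/125, i.e. delta <= 1/125/5 = 1/625.
Since 1/625 < 1, this is tighter than 1; take delta = 1/625.
So delta = 1/625 works.

1/625


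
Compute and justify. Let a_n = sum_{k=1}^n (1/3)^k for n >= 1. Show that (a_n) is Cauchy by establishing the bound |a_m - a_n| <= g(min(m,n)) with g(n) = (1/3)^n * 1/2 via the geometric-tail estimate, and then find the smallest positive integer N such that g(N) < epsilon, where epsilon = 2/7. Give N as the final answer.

For m > n >= 1: |a_m - a_n| = sum_{k=n+1}^m (1/3)^k < sum_{k=n+1}^infinity (1/3)^k = (1/3)^(n+1) / (1 - 1/3) = (1/3)^n * (1/3) * (3/2) = (1/3)^n * 1/2.
So g(n) = (1/3)^n / 2. Since g(n) -> 0, (a_n) is Cauchy.
Now solve g(N) < 2/7: (1/3)^N / 2 < 2/7 <=> 3^N > 1 / (2 * 2/7) = 7/4.
Check powers of 3: 3^0 = 1 <= 7/4, 3^1 = 3 > 7/4.
So the smallest such N is 1. Check: g(1) = 1/(2 * 3) = 1/6 < 2/7.

1


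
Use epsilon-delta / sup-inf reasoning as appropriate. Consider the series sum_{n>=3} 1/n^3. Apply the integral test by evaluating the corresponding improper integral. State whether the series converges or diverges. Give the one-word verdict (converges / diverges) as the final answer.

Let f(x) = x^(-3). Then f is positive, continuous, and decreasing on [3, infinity), so the integral test applies.
Compute the improper integral int_{3}^infinity f(x) dx:
  antiderivative F(x) = -1/(2*x^2).
  As x -> infinity, F(x) -> 0 (since p = 3 > 1).
  So int = F(infinity) - F(3) = 0 - (-1/18) = 1/18.
  Finite, so by the integral test, the series converges.

converges


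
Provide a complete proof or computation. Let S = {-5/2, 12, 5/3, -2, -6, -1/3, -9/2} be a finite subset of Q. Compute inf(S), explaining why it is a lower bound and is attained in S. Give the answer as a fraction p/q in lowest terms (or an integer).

S is finite, so inf(S) = min(S).
Sorted increasing:
-6, -9/2, -5/2, -2, -1/3, 5/3, 12
The extremum is -6.
For every x in S, x >= -6. And -6 is in S, so it is attained.
Therefore inf(S) = -6.

-6


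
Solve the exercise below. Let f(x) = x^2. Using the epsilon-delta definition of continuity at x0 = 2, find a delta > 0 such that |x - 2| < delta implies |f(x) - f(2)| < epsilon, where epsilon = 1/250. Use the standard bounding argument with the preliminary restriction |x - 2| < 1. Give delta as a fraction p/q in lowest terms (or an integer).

Factor: |x^2 - (2)^2| = |x - 2| * |x + 2|.
Impose |x - 2| < 1 first. Then |x + 2| = |(x - 2) + 2*(2)| <= |x - 2| + 2*|2| < 1 + 4 = 5.
So |x^2 - (2)^2| < delta * 5.
We need delta * 5 <= 1/250, i.e. delta <= 1/250/5 = 1/1250.
Since 1/1250 < 1, this is tighter than 1; take delta = 1/1250.
So delta = 1/1250 works.

1/1250


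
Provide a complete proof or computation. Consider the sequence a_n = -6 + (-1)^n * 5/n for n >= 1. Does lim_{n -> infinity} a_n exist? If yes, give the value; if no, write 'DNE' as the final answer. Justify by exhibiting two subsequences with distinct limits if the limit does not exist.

Examine the behaviour of a_n along subsequences.
Even-n subsequence a_{2k} = -6 + 5/(2k) -> -6. Odd-n subsequence a_{2k+1} = -6 - 5/(2k+1) -> -6. Both tend to -6, which suggests the limit is -6; verify directly.
|a_n - (-6)| = |(-1)^n * 5/n| = 5/n for every n >= 1.
Given epsilon > 0, choose a positive integer N > 5/epsilon. Then for all n >= N, |a_n - (-6)| = 5/n <= 5/N < epsilon.
So by the definition of the limit, lim a_n exists and equals -6.

-6


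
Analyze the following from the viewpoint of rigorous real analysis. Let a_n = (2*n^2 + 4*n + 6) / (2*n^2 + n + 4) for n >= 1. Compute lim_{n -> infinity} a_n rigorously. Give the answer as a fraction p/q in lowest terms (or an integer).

Divide numerator and denominator by n^2, the highest power:
numerator / n^2 = 2 + 4/n + 6/n^2
denominator / n^2 = 2 + 1/n + 4/n^2
As n -> infinity, all terms of the form c/n^k (k >= 1) tend to 0.
So numerator / n^2 -> 2 and denominator / n^2 -> 2.
Therefore lim a_n = 1.

1


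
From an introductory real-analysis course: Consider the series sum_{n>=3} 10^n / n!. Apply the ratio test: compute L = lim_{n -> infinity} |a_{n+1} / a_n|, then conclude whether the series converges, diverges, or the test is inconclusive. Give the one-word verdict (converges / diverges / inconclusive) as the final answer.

Let a_n denote the general term. Form the ratio a_{n+1}/a_n and simplify:
a_{n+1}/a_n = 10/(n + 1)
Take the limit as n -> infinity: L = 0.
Since L = 0 < 1, the ratio test implies the series converges.

converges


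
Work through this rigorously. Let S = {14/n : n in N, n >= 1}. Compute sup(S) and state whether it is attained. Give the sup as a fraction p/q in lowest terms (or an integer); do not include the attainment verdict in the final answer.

Analysis:
- Values: 14, 7, 14/3, 7/2, ... strictly decreasing.
- The maximum is 14 (n=1); sup = 14 (attained).
- The set is bounded below by 0; 14/n -> 0 so 0 is the greatest lower bound.
- 0 is not in the set, so inf = 0 is not attained.
Conclusion: sup(S) = 14, attained in S.

14


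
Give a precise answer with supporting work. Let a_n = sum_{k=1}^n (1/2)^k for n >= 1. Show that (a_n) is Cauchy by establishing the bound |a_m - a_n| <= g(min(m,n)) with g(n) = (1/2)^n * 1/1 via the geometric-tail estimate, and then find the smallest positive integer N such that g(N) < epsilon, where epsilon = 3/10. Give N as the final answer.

For m > n >= 1: |a_m - a_n| = sum_{k=n+1}^m (1/2)^k < sum_{k=n+1}^infinity (1/2)^k = (1/2)^(n+1) / (1 - 1/2) = (1/2)^n * (1/2) * (2/1) = (1/2)^n * 1/1.
So g(n) = (1/2)^n / 1. Since g(n) -> 0, (a_n) is Cauchy.
Now solve g(N) < 3/10: (1/2)^N / 1 < 3/10 <=> 2^N > 1 / (1 * 3/10) = 10/3.
Check powers of 2: 2^1 = 2 <= 10/3, 2^2 = 4 > 10/3.
So the smallest such N is 2. Check: g(2) = 1/(1 * 4) = 1/4 < 3/10.

2


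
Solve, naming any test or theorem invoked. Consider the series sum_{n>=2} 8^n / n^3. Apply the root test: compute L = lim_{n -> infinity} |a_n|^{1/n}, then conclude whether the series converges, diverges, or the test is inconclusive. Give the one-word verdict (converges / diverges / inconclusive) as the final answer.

Let a_n denote the general term. Form |a_n|^(1/n) and simplify:
|a_n|^(1/n) = 8/n^(3/n)
Take the limit as n -> infinity: L = 8.
Since L = 8 > 1, the root test implies divergence.

diverges


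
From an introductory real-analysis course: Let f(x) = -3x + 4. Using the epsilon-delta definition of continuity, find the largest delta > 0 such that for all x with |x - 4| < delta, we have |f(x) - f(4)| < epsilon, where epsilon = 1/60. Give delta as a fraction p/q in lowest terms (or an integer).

We compute f(4) = -3*(4) + 4 = -8.
|f(x) - f(4)| = |-3x + 4 - (-8)| = |-3(x - 4)| = 3|x - 4|.
We need 3|x - 4| < 1/60, i.e. |x - 4| < 1/60 / 3 = 1/180.
So any delta <= 1/180 works. Conversely, if delta > 1/180, then x = 4 + 1/180 satisfies |x - 4| = 1/180 < delta but |f(x) - f(4)| = 3 * 1/180 = 1/60, which is not < 1/60; so no larger delta works.
Hence the largest such delta is 1/180.

1/180


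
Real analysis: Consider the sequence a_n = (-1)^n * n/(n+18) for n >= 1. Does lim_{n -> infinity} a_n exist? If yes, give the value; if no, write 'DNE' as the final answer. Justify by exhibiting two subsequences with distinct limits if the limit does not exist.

Examine the behaviour of a_n along subsequences.
a_{2k} = 2k/(2k+18) -> 1. a_{2k+1} = -(2k+1)/(2k+19) -> -1.
Since these two subsequential limits are 1 and -1, distinct, the full sequence cannot converge (a convergent sequence has all subsequences tending to the same limit). So lim a_n does not exist.

DNE


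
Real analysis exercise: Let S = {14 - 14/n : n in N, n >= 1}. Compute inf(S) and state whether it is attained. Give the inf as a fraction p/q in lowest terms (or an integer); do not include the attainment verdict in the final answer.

Analysis:
- Values: 0, 7, 28/3, 21/2, ... strictly increasing.
- Minimum is 0 (n=1); inf = 0 (attained).
- 14 - 14/n -> 14 from below; sup = 14, not attained.
Conclusion: inf(S) = 0, attained in S.

0


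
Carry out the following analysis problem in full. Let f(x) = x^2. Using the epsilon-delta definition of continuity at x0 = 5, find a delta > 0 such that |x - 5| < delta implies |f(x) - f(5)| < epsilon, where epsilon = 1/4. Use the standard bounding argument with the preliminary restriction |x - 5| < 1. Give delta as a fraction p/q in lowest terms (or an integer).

Factor: |x^2 - (5)^2| = |x - 5| * |x + 5|.
Impose |x - 5| < 1 first. Then |x + 5| = |(x - 5) + 2*(5)| <= |x - 5| + 2*|5| < 1 + 10 = 11.
So |x^2 - (5)^2| < delta * 11.
We need delta * 11 <= 1/4, i.e. delta <= 1/4/11 = 1/44.
Since 1/44 < 1, this is tighter than 1; take delta = 1/44.
So delta = 1/44 works.

1/44


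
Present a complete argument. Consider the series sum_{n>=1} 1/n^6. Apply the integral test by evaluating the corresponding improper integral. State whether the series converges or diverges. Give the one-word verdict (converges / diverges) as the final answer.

Let f(x) = x^(-6). Then f is positive, continuous, and decreasing on [1, infinity), so the integral test applies.
Compute the improper integral int_{1}^infinity f(x) dx:
  antiderivative F(x) = -1/(5*x^5).
  As x -> infinity, F(x) -> 0 (since p = 6 > 1).
  So int = F(infinity) - F(1) = 0 - (-1/5) = 1/5.
  Finite, so by the integral test, the series converges.

converges


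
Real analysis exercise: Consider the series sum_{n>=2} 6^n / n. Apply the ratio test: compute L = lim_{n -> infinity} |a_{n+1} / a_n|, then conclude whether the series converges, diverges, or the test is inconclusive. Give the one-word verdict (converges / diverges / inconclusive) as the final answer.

Let a_n denote the general term. Form the ratio a_{n+1}/a_n and simplify:
a_{n+1}/a_n = 6*n/(n + 1)
Take the limit as n -> infinity: L = 6.
Since L = 6 > 1 (or L = infinity), the ratio test implies the series diverges.

diverges


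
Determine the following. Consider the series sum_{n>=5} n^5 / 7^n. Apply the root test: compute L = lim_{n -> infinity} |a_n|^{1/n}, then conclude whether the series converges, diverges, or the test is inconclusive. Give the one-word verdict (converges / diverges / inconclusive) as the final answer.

Let a_n denote the general term. Form |a_n|^(1/n) and simplify:
|a_n|^(1/n) = n^(5/n)/7
Take the limit as n -> infinity: L = 1/7.
Since L = 1/7 < 1, the root test implies convergence.

converges


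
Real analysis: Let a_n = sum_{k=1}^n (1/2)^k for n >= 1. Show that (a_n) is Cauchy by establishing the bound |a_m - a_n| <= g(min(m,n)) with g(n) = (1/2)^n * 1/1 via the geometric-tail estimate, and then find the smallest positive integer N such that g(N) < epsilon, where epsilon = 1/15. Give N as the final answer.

For m > n >= 1: |a_m - a_n| = sum_{k=n+1}^m (1/2)^k < sum_{k=n+1}^infinity (1/2)^k = (1/2)^(n+1) / (1 - 1/2) = (1/2)^n * (1/2) * (2/1) = (1/2)^n * 1/1.
So g(n) = (1/2)^n / 1. Since g(n) -> 0, (a_n) is Cauchy.
Now solve g(N) < 1/15: (1/2)^N / 1 < 1/15 <=> 2^N > 1 / (1 * 1/15) = 15.
Check powers of 2: 2^3 = 8 <= 15, 2^4 = 16 > 15.
So the smallest such N is 4. Check: g(4) = 1/(1 * 16) = 1/16 < 1/15.

4


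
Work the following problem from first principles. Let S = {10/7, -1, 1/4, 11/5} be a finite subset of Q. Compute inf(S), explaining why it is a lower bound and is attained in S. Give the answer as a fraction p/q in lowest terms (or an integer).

S is finite, so inf(S) = min(S).
Sorted increasing:
-1, 1/4, 10/7, 11/5
The extremum is -1.
For every x in S, x >= -1. And -1 is in S, so it is attained.
Therefore inf(S) = -1.

-1


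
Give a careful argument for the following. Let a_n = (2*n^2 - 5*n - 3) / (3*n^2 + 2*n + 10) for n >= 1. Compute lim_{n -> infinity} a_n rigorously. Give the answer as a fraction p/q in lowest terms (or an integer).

Divide numerator and denominator by n^2, the highest power:
numerator / n^2 = 2 - 5/n - 3/n^2
denominator / n^2 = 3 + 2/n + 10/n^2
As n -> infinity, all terms of the form c/n^k (k >= 1) tend to 0.
So numerator / n^2 -> 2 and denominator / n^2 -> 3.
Therefore lim a_n = 2/3.

2/3


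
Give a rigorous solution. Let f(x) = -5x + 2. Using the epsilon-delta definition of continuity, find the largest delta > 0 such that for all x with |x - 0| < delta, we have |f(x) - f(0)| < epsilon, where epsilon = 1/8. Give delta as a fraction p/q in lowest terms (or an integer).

We compute f(0) = -5*(0) + 2 = 2.
|f(x) - f(0)| = |-5x + 2 - (2)| = |-5(x - 0)| = 5|x - 0|.
We need 5|x - 0| < 1/8, i.e. |x - 0| < 1/8 / 5 = 1/40.
So any delta <= 1/40 works. Conversely, if delta > 1/40, then x = 0 + 1/40 satisfies |x - 0| = 1/40 < delta but |f(x) - f(0)| = 5 * 1/40 = 1/8, which is not < 1/8; so no larger delta works.
Hence the largest such delta is 1/40.

1/40


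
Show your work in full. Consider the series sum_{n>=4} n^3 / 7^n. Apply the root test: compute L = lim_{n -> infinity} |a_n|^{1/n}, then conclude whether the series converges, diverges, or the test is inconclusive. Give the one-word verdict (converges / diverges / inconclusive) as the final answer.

Let a_n denote the general term. Form |a_n|^(1/n) and simplify:
|a_n|^(1/n) = n^(3/n)/7
Take the limit as n -> infinity: L = 1/7.
Since L = 1/7 < 1, the root test implies convergence.

converges


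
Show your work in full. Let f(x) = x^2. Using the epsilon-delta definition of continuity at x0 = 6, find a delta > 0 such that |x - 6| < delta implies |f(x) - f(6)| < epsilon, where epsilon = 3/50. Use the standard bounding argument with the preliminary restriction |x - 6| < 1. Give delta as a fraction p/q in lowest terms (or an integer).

Factor: |x^2 - (6)^2| = |x - 6| * |x + 6|.
Impose |x - 6| < 1 first. Then |x + 6| = |(x - 6) + 2*(6)| <= |x - 6| + 2*|6| < 1 + 12 = 13.
So |x^2 - (6)^2| < delta * 13.
We need delta * 13 <= 3/50, i.e. delta <= 3/50/13 = 3/650.
Since 3/650 < 1, this is tighter than 1; take delta = 3/650.
So delta = 3/650 works.

3/650


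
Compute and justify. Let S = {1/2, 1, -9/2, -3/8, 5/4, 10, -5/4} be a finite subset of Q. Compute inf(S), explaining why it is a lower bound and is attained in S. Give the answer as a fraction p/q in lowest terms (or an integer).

S is finite, so inf(S) = min(S).
Sorted increasing:
-9/2, -5/4, -3/8, 1/2, 1, 5/4, 10
The extremum is -9/2.
For every x in S, x >= -9/2. And -9/2 is in S, so it is attained.
Therefore inf(S) = -9/2.

-9/2


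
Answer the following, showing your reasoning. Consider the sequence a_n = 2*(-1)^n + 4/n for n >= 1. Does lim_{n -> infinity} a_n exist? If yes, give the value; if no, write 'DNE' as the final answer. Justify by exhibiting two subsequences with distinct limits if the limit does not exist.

Examine the behaviour of a_n along subsequences.
a_{2k} = 2 + 4/(2k) -> 2. a_{2k+1} = -2 + 4/(2k+1) -> -2.
Since these two subsequential limits are 2 and -2, distinct, the full sequence cannot converge (a convergent sequence has all subsequences tending to the same limit). So lim a_n does not exist.

DNE


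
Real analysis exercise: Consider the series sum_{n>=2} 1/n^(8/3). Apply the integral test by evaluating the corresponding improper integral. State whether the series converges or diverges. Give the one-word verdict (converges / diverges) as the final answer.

Let f(x) = x^(-8/3). Then f is positive, continuous, and decreasing on [2, infinity), so the integral test applies.
Compute the improper integral int_{2}^infinity f(x) dx:
  antiderivative F(x) = -3/(5*x^(5/3)).
  As x -> infinity, F(x) -> 0 (since p = 8/3 > 1).
  So int = F(infinity) - F(2) = 0 - (-3*2^(1/3)/20) = 3*2^(1/3)/20.
  Finite, so by the integral test, the series converges.

converges


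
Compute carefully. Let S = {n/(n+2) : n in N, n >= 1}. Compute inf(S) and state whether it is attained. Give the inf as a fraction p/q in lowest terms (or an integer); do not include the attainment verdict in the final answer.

Analysis:
- Values: 1/3, 1/2, 3/5, 2/3, ... strictly increasing.
- Minimum is 1/3 (n=1); inf = 1/3 (attained).
- n/(n+2) = 1 - 2/(n+2) -> 1 from below as n -> infinity, and never equals 1.
- So sup = 1 (not attained).
Conclusion: inf(S) = 1/3, attained in S.

1/3


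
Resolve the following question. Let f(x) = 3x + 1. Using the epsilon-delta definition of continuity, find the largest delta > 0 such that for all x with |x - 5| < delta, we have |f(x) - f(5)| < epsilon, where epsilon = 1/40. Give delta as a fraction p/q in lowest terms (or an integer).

We compute f(5) = 3*(5) + 1 = 16.
|f(x) - f(5)| = |3x + 1 - (16)| = |3(x - 5)| = 3|x - 5|.
We need 3|x - 5| < 1/40, i.e. |x - 5| < 1/40 / 3 = 1/120.
So any delta <= 1/120 works. Conversely, if delta > 1/120, then x = 5 + 1/120 satisfies |x - 5| = 1/120 < delta but |f(x) - f(5)| = 3 * 1/120 = 1/40, which is not < 1/40; so no larger delta works.
Hence the largest such delta is 1/120.

1/120


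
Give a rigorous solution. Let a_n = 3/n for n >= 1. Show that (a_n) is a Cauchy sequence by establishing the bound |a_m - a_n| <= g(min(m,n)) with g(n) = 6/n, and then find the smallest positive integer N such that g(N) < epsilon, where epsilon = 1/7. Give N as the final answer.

For any m, n >= 1, by the triangle inequality:
|a_m - a_n| = |3/m - 3/n| <= 3*1/m + 3*1/n <= 6/min(m,n).
So g(n) = 6/n bounds the Cauchy difference. Since g(n) -> 0, (a_n) is Cauchy.
Now solve g(N) < 1/7: 6/N < 1/7 <=> N > 6 / (1/7) = 42.
The smallest integer strictly greater than 42 is N = 43.
Check: g(43) = 6/43 = 6/43 < 1/7; g(42) = 1/7 >= 1/7. So N = 43.

43


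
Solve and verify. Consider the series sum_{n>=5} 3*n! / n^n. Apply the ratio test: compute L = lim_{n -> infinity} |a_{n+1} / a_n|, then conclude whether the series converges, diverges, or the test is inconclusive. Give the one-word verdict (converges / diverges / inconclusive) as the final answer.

Let a_n denote the general term. Form the ratio a_{n+1}/a_n and simplify:
a_{n+1}/a_n = (n/(n + 1))^n
Take the limit as n -> infinity: L = exp(-1).
Since L = exp(-1) < 1, the ratio test implies the series converges.

converges


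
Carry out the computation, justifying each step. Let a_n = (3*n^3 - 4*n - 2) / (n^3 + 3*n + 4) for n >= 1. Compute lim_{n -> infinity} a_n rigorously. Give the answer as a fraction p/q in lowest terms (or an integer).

Divide numerator and denominator by n^3, the highest power:
numerator / n^3 = 3 - 4/n^2 - 2/n^3
denominator / n^3 = 1 + 3/n^2 + 4/n^3
As n -> infinity, all terms of the form c/n^k (k >= 1) tend to 0.
So numerator / n^3 -> 3 and denominator / n^3 -> 1.
Therefore lim a_n = 3.

3


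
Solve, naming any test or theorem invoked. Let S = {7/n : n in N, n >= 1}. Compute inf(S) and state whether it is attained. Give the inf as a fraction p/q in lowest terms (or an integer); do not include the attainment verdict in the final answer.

Analysis:
- Values: 7, 7/2, 7/3, 7/4, ... strictly decreasing.
- The maximum is 7 (n=1); sup = 7 (attained).
- The set is bounded below by 0; 7/n -> 0 so 0 is the greatest lower bound.
- 0 is not in the set, so inf = 0 is not attained.
Conclusion: inf(S) = 0, not attained in S.

0


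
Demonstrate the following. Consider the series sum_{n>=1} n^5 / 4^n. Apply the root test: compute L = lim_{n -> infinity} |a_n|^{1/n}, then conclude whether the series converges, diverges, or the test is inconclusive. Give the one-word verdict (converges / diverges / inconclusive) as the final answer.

Let a_n denote the general term. Form |a_n|^(1/n) and simplify:
|a_n|^(1/n) = n^(5/n)/4
Take the limit as n -> infinity: L = 1/4.
Since L = 1/4 < 1, the root test implies convergence.

converges


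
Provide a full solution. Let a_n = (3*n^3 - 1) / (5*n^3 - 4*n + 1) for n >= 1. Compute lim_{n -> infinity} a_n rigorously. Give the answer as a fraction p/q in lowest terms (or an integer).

Divide numerator and denominator by n^3, the highest power:
numerator / n^3 = 3 - 1/n^3
denominator / n^3 = 5 - 4/n^2 + n^(-3)
As n -> infinity, all terms of the form c/n^k (k >= 1) tend to 0.
So numerator / n^3 -> 3 and denominator / n^3 -> 5.
Therefore lim a_n = 3/5.

3/5


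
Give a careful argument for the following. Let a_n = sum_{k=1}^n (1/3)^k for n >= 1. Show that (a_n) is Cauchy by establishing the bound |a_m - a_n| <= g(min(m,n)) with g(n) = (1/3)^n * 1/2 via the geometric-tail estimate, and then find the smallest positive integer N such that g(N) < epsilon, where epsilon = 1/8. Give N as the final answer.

For m > n >= 1: |a_m - a_n| = sum_{k=n+1}^m (1/3)^k < sum_{k=n+1}^infinity (1/3)^k = (1/3)^(n+1) / (1 - 1/3) = (1/3)^n * (1/3) * (3/2) = (1/3)^n * 1/2.
So g(n) = (1/3)^n / 2. Since g(n) -> 0, (a_n) is Cauchy.
Now solve g(N) < 1/8: (1/3)^N / 2 < 1/8 <=> 3^N > 1 / (2 * 1/8) = 4.
Check powers of 3: 3^1 = 3 <= 4, 3^2 = 9 > 4.
So the smallest such N is 2. Check: g(2) = 1/(2 * 9) = 1/18 < 1/8.

2


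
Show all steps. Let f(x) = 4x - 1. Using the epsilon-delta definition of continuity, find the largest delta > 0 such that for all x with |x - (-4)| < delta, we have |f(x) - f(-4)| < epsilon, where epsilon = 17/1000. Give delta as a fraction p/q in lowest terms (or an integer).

We compute f(-4) = 4*(-4) - 1 = -17.
|f(x) - f(-4)| = |4x - 1 - (-17)| = |4(x - (-4))| = 4|x - (-4)|.
We need 4|x - (-4)| < 17/1000, i.e. |x - (-4)| < 17/1000 / 4 = 17/4000.
So any delta <= 17/4000 works. Conversely, if delta > 17/4000, then x = -4 + 17/4000 satisfies |x - (-4)| = 17/4000 < delta but |f(x) - f(-4)| = 4 * 17/4000 = 17/1000, which is not < 17/1000; so no larger delta works.
Hence the largest such delta is 17/4000.

17/4000


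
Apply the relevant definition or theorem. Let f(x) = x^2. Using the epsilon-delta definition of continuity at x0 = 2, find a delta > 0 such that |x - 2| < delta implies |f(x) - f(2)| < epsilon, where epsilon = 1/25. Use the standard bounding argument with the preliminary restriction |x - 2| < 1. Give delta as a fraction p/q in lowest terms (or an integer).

Factor: |x^2 - (2)^2| = |x - 2| * |x + 2|.
Impose |x - 2| < 1 first. Then |x + 2| = |(x - 2) + 2*(2)| <= |x - 2| + 2*|2| < 1 + 4 = 5.
So |x^2 - (2)^2| < delta * 5.
We need delta * 5 <= 1/25, i.e. delta <= 1/25/5 = 1/125.
Since 1/125 < 1, this is tighter than 1; take delta = 1/125.
So delta = 1/125 works.

1/125


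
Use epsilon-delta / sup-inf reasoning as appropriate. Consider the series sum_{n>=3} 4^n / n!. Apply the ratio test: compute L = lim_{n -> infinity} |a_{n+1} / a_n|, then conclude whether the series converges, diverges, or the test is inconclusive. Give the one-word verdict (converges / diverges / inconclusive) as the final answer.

Let a_n denote the general term. Form the ratio a_{n+1}/a_n and simplify:
a_{n+1}/a_n = 4/(n + 1)
Take the limit as n -> infinity: L = 0.
Since L = 0 < 1, the ratio test implies the series converges.

converges


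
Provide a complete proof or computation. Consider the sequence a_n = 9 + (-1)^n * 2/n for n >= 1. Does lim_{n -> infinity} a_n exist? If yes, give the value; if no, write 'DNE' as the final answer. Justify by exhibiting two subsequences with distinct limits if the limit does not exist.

Examine the behaviour of a_n along subsequences.
Even-n subsequence a_{2k} = 9 + 2/(2k) -> 9. Odd-n subsequence a_{2k+1} = 9 - 2/(2k+1) -> 9. Both tend to 9, which suggests the limit is 9; verify directly.
|a_n - 9| = |(-1)^n * 2/n| = 2/n for every n >= 1.
Given epsilon > 0, choose a positive integer N > 2/epsilon. Then for all n >= N, |a_n - 9| = 2/n <= 2/N < epsilon.
So by the definition of the limit, lim a_n exists and equals 9.

9


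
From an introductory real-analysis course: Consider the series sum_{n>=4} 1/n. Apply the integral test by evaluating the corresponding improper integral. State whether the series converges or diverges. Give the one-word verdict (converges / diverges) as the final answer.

Let f(x) = 1/x. Then f is positive, continuous, and decreasing on [4, infinity), so the integral test applies.
Compute the improper integral int_{4}^infinity f(x) dx:
  antiderivative F(x) = log(x).
  As x -> infinity, log(x) -> infinity.
  So int = infinity - log(4) = infinity. By the integral test, the series diverges.

diverges


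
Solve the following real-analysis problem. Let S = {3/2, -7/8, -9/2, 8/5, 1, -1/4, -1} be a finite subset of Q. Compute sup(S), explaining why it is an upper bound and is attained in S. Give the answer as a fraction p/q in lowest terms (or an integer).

S is finite, so sup(S) = max(S).
Sorted decreasing:
8/5, 3/2, 1, -1/4, -7/8, -1, -9/2
The extremum is 8/5.
For every x in S, x <= 8/5. And 8/5 is in S, so it is attained.
Therefore sup(S) = 8/5.

8/5


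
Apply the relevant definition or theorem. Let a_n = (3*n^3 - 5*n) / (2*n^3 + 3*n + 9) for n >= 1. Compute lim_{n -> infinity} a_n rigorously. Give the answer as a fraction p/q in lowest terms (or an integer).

Divide numerator and denominator by n^3, the highest power:
numerator / n^3 = 3 - 5/n^2
denominator / n^3 = 2 + 3/n^2 + 9/n^3
As n -> infinity, all terms of the form c/n^k (k >= 1) tend to 0.
So numerator / n^3 -> 3 and denominator / n^3 -> 2.
Therefore lim a_n = 3/2.

3/2
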